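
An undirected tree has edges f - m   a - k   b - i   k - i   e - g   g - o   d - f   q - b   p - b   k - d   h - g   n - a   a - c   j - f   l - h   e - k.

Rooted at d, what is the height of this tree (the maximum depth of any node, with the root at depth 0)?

The longest root-to-leaf path is d–k–e–g–h–l (5 edges).

5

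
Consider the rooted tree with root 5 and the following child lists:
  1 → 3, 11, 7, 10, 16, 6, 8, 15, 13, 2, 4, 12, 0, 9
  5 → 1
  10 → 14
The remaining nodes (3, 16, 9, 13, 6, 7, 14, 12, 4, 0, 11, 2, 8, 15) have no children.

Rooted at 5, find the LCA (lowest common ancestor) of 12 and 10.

1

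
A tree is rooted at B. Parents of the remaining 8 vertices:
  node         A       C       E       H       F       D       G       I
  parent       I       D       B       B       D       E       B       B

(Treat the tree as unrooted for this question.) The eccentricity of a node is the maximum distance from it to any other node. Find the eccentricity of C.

5

A farthest node from C is A.
The path C-D-E-B-I-A has 5 edges.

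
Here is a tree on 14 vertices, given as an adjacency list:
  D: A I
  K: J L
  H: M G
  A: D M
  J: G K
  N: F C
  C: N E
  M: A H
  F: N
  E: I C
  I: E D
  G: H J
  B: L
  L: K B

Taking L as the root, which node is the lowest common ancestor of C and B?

C's ancestor chain is C, E, I, D, A, M, H, G, J, K, L and B's is B, L; they first meet at L.

L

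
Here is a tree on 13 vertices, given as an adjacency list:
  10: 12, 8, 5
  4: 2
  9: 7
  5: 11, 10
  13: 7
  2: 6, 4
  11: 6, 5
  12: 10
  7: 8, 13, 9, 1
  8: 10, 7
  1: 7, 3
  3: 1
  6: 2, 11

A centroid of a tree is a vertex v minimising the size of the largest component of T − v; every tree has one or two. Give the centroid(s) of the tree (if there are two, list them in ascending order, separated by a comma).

If 10 is removed the pieces have sizes 6, 5, 1, all ≤ ⌊13/2⌋ = 6.
Every other node leaves some component of size > 6, so the centroid is unique.

10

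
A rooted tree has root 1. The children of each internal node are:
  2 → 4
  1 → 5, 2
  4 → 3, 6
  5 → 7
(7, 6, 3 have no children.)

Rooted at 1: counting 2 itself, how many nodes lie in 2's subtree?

4

2's subtree: {2, 4, 3, 6}, size 4.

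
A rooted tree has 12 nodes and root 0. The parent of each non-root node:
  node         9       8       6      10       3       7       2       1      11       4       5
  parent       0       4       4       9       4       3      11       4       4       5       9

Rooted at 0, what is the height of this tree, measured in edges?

5

The longest root-to-leaf path is 0-9-5-4-11-2 (5 edges).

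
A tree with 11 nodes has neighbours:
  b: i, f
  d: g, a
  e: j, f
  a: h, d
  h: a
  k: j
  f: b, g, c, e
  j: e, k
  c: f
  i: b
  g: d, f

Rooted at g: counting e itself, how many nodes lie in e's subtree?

3

The subtree rooted at e contains: e, j, k — 3 nodes.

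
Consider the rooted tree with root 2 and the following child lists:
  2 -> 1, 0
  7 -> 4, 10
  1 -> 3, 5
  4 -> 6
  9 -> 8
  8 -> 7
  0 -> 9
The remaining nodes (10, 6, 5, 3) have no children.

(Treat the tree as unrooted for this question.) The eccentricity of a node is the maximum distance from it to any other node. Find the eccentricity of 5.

Distances from 5 peak at 8, attained at 6.
5 – 1 – 2 – 0 – 9 – 8 – 7 – 4 – 6

8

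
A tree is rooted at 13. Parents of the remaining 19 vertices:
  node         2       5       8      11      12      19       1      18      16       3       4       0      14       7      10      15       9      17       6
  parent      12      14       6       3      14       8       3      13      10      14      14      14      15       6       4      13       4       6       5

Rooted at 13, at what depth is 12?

Path from 13 to 12: 13 – 15 – 14 – 12, which has 3 edges.

3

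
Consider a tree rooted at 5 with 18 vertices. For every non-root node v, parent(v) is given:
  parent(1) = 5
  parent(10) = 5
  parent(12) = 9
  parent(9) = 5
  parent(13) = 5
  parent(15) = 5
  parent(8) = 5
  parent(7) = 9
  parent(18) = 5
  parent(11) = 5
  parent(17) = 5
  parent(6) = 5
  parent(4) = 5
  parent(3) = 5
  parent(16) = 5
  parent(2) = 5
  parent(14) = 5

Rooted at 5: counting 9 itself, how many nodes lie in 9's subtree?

The subtree rooted at 9 contains: 9, 12, 7 — 3 nodes.

3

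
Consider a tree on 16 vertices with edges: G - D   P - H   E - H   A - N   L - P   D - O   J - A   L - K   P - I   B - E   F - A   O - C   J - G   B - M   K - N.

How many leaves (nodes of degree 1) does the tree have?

4

Degree-1 nodes: C, F, I, M — 4 of them.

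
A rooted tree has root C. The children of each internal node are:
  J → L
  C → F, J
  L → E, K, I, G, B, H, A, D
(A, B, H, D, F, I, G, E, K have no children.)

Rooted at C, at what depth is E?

C – J – L – E — 3 edges.

3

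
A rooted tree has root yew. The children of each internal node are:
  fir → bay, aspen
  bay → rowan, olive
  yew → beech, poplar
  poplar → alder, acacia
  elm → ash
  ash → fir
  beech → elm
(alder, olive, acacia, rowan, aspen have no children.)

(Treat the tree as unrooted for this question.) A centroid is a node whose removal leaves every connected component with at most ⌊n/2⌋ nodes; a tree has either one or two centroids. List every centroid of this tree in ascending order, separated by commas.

ash, elm

Delete ash: the remaining components have sizes 6, 5. Max 6 ≤ 6, so ash is a centroid.
Its neighbour elm also leaves a largest component of size 6, so both are centroids.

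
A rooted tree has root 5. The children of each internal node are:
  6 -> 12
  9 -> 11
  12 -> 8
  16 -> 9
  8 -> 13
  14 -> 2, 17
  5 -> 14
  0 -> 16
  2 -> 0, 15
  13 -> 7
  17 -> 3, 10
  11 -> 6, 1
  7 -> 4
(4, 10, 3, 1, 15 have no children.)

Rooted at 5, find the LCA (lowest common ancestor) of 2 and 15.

2's ancestor chain is 2, 14, 5 and 15's is 15, 2, 14, 5; they first meet at 2.

2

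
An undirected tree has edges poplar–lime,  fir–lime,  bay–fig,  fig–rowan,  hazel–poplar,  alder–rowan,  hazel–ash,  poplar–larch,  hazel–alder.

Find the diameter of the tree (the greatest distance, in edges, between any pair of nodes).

7

BFS from bay reaches fir last, at distance 7; BFS from fir confirms no node is farther.
Path: bay – fig – rowan – alder – hazel – poplar – lime – fir.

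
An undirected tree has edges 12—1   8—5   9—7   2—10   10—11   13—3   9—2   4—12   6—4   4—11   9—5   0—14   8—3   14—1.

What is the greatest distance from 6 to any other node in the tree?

9

Distances from 6 peak at 9, attained at 13.
6 – 4 – 11 – 10 – 2 – 9 – 5 – 8 – 3 – 13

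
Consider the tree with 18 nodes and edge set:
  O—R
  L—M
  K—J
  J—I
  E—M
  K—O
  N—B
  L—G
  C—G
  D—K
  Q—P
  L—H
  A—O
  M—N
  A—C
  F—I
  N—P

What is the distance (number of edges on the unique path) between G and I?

The path is G – C – A – O – K – J – I, which has 6 edges.

6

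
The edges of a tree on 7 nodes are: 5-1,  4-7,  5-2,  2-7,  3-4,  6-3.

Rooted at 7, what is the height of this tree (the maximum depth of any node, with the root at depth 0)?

3

The longest root-to-leaf path is 7 → 2 → 5 → 1 (3 edges).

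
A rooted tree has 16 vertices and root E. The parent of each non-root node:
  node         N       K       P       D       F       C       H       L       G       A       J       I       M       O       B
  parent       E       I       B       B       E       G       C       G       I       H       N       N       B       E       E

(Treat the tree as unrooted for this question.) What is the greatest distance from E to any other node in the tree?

Distances from E peak at 6, attained at A.
E – N – I – G – C – H – A

6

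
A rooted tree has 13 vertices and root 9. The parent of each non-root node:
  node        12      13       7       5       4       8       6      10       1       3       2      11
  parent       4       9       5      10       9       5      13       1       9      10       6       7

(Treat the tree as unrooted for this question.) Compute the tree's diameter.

8

Starting from 2, a farthest node is 11 at distance 8.
One longest path: 2 – 6 – 13 – 9 – 1 – 10 – 5 – 7 – 11.
So the diameter is 8.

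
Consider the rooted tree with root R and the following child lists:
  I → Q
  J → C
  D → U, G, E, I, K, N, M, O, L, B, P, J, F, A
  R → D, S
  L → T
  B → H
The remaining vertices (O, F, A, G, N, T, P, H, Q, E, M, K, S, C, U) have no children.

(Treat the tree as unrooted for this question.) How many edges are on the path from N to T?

3

Walking from N: N - D - L - T. Length 3.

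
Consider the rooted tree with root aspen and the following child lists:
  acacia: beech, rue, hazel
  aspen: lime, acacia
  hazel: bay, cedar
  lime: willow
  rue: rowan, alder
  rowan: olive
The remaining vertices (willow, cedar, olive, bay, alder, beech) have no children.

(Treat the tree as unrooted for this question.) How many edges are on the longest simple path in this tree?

BFS from olive reaches willow last, at distance 6; BFS from willow confirms no node is farther.
Path: olive–rowan–rue–acacia–aspen–lime–willow.

6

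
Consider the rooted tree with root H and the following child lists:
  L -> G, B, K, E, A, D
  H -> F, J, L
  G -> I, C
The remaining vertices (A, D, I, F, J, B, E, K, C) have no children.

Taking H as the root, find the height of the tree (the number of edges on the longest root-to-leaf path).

3

The longest root-to-leaf path is H – L – G – I (3 edges).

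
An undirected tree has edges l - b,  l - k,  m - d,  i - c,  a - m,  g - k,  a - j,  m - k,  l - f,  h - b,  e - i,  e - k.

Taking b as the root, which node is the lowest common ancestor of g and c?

k

g's ancestor chain is g, k, l, b and c's is c, i, e, k, l, b; they first meet at k.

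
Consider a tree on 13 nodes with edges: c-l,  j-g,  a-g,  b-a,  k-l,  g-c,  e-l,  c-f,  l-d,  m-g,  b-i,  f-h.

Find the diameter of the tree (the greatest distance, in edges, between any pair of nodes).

Starting from k, a farthest node is i at distance 6.
One longest path: k - l - c - g - a - b - i.
So the diameter is 6.

6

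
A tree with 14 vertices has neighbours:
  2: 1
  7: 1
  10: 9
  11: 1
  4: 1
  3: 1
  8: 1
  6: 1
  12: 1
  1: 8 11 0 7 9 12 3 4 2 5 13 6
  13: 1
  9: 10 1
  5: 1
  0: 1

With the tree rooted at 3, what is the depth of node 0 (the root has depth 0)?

2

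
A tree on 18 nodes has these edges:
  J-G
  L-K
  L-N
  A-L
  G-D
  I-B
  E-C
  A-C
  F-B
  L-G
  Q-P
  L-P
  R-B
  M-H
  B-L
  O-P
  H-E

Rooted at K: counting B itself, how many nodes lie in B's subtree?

4

The subtree rooted at B contains: B, R, F, I — 4 nodes.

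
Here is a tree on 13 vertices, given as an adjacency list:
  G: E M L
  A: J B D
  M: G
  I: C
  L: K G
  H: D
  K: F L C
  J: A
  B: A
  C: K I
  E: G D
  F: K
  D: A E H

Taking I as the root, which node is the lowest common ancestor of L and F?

Ancestors of L (toward the root): L, K, C, I.
Ancestors of F: F, K, C, I.
The deepest node appearing in both lists is K.

K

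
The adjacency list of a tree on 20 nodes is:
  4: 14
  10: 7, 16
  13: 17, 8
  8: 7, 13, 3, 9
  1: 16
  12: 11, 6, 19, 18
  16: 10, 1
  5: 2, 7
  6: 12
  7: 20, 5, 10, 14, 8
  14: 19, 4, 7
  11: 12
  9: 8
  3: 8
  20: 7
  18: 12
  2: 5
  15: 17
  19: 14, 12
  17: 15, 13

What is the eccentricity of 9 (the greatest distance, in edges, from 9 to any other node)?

6

The node farthest from 9 is 11 (18, 6 also at distance 6), via 9–8–7–14–19–12–11 — 6 edges.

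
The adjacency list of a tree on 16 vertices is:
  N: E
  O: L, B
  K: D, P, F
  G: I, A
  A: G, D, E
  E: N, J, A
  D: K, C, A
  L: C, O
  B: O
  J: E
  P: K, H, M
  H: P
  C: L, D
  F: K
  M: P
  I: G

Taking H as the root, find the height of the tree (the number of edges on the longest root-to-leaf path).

The longest root-to-leaf path is H-P-K-D-C-L-O-B (7 edges).

7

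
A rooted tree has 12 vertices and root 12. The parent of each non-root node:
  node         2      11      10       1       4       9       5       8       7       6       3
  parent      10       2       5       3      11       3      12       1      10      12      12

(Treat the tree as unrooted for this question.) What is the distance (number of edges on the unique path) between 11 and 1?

6

11 – 2 – 10 – 5 – 12 – 3 – 1: 6 edges.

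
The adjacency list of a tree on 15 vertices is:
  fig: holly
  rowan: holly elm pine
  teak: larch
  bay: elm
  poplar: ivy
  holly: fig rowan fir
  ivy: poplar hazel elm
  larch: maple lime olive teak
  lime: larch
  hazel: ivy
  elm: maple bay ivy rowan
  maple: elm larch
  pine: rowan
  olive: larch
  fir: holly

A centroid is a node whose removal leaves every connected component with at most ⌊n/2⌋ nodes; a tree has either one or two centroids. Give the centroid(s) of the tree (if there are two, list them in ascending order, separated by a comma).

elm

Removing elm splits the tree into components of sizes 5, 5, 3, 1; the largest is 5 ≤ ⌊15/2⌋ = 7.
Every other node leaves some component of size > 7, so the centroid is unique.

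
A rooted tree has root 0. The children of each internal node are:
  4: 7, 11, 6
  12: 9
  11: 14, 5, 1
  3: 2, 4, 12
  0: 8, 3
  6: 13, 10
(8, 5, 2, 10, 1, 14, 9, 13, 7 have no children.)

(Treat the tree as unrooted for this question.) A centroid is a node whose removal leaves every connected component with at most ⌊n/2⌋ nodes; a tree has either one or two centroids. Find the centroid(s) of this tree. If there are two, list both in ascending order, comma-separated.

4

Removing 4 splits the tree into components of sizes 6, 4, 3, 1; the largest is 6 ≤ ⌊15/2⌋ = 7.
No neighbour of 4 does as well, so 4 is the unique centroid.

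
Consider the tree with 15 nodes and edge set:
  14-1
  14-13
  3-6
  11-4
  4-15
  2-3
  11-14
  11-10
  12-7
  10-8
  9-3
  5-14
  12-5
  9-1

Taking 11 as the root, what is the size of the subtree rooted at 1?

5

1's subtree: {1, 9, 3, 6, 2}, size 5.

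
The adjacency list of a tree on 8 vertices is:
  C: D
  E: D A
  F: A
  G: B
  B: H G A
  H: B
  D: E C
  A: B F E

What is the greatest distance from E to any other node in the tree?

3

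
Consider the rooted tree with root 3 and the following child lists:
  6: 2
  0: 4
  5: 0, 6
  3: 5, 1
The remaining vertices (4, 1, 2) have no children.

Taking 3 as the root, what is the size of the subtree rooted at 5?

5

Descendants of 5 (including itself): 5, 0, 6, 4, 2. That's 5.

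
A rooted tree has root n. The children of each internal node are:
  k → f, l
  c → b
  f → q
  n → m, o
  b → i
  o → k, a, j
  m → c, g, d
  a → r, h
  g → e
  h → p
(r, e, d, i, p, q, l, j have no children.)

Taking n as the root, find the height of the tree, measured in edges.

4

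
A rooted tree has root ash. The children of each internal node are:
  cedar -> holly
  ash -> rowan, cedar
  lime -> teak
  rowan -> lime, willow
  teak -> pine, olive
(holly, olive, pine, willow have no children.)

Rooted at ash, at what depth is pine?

Climbing from pine to the root: pine → teak → lime → rowan → ash. That's 4 steps.

4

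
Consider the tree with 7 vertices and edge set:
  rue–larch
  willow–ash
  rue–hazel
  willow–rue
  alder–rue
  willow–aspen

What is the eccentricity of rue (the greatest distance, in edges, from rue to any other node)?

2

The node farthest from rue is aspen (ash also at distance 2), via rue – willow – aspen — 2 edges.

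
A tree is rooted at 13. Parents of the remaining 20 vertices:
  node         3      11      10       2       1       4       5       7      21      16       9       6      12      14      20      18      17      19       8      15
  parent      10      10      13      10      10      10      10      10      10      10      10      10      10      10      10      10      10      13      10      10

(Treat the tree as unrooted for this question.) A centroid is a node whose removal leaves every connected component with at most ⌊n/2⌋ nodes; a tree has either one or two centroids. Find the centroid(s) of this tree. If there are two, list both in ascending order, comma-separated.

10

If 10 is removed the pieces have sizes 2, 1, 1, 1, 1, 1, 1, 1, 1, 1, 1, 1, 1, 1, 1, 1, 1, 1, 1, all ≤ ⌊21/2⌋ = 10.
Every other node leaves some component of size > 10, so the centroid is unique.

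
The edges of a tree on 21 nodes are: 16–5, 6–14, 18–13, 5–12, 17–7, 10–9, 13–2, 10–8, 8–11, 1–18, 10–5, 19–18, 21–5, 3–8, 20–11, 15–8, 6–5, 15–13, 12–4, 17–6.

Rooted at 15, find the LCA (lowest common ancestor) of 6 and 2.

Ancestors of 6 (toward the root): 6, 5, 10, 8, 15.
Ancestors of 2: 2, 13, 15.
The deepest node appearing in both lists is 15.

15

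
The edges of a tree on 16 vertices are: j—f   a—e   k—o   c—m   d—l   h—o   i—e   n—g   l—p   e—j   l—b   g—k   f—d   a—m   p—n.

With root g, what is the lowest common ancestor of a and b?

l

a's ancestor chain is a, e, j, f, d, l, p, n, g and b's is b, l, p, n, g; they first meet at l.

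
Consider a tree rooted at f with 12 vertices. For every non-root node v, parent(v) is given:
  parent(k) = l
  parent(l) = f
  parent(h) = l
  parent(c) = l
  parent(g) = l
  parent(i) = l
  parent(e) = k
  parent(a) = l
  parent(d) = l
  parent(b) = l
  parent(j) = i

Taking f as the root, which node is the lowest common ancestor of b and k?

l

Path b→root: b l f; path k→root: k l f.
First common node: l.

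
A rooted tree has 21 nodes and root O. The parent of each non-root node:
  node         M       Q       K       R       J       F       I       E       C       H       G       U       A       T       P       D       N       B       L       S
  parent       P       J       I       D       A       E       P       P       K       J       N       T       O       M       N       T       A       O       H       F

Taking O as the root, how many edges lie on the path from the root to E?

4

Climbing from E to the root: E → P → N → A → O. That's 4 steps.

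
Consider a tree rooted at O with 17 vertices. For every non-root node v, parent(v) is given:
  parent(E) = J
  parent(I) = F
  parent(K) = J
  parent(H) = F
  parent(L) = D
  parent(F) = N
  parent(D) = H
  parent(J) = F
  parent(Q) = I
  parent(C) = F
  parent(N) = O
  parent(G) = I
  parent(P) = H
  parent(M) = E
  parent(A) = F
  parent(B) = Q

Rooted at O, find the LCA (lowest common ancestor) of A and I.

F

Ancestors of A (toward the root): A, F, N, O.
Ancestors of I: I, F, N, O.
The deepest node appearing in both lists is F.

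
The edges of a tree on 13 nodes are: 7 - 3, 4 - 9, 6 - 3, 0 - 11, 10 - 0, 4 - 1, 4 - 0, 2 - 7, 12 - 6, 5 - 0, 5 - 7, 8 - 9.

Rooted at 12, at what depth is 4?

6

Path from 12 to 4: 12–6–3–7–5–0–4, which has 6 edges.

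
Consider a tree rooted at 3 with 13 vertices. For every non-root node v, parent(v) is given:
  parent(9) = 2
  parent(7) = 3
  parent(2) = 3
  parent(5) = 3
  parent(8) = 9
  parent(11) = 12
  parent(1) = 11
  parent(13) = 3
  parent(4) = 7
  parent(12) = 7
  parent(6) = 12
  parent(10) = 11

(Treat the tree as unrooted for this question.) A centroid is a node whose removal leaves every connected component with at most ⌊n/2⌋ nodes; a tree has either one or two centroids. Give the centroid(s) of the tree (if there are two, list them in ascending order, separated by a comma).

If 7 is removed the pieces have sizes 6, 5, 1, all ≤ ⌊13/2⌋ = 6.
Every other node leaves some component of size > 6, so the centroid is unique.

7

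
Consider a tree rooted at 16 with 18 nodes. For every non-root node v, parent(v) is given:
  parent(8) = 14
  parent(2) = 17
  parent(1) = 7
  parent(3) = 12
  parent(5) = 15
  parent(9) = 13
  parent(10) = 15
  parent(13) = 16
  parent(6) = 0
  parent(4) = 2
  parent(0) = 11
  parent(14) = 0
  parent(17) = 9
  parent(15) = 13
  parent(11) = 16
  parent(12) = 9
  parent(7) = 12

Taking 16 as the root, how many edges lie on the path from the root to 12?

3

Climbing from 12 to the root: 12 → 9 → 13 → 16. That's 3 steps.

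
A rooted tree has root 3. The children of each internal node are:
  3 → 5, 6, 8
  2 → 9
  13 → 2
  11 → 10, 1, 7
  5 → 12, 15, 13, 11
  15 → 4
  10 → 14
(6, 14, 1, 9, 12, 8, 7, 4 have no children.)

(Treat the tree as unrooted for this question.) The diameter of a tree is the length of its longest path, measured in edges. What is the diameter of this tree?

A longest path is 9-2-13-5-11-10-14, with 6 edges.

6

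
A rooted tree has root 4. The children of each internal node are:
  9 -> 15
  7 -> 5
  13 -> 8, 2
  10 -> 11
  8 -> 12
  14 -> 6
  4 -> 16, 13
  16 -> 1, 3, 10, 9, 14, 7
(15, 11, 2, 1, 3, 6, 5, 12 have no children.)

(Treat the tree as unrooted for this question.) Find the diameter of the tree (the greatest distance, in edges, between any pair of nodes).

Starting from 11, a farthest node is 12 at distance 6.
One longest path: 11 – 10 – 16 – 4 – 13 – 8 – 12.
So the diameter is 6.

6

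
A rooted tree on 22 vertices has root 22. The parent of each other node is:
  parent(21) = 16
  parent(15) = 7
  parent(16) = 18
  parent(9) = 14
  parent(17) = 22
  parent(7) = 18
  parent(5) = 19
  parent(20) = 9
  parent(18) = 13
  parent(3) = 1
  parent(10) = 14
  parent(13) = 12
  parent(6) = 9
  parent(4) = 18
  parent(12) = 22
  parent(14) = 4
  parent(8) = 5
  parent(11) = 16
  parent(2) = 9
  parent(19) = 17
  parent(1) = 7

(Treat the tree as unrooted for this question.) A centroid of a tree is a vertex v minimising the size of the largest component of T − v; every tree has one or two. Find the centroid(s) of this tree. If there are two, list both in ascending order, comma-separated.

18

Removing 18 splits the tree into components of sizes 7, 7, 4, 3; the largest is 7 ≤ ⌊22/2⌋ = 11.
No neighbour of 18 does as well, so 18 is the unique centroid.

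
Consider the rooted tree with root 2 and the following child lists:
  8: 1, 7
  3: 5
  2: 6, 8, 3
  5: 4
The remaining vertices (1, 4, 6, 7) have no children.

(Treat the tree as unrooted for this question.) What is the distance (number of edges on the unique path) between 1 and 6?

3

The path is 1–8–2–6, which has 3 edges.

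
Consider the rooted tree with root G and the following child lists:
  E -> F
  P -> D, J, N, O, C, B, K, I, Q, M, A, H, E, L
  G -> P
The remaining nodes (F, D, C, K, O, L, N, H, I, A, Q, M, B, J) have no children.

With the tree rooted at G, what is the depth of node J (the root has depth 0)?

2

G → P → J — 2 edges.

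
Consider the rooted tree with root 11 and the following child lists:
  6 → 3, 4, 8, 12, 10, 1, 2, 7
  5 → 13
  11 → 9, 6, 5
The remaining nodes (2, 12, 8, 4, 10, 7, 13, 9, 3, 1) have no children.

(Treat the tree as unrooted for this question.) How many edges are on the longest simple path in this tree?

Starting from 13, a farthest node is 7 at distance 4.
One longest path: 13–5–11–6–7.
So the diameter is 4.

4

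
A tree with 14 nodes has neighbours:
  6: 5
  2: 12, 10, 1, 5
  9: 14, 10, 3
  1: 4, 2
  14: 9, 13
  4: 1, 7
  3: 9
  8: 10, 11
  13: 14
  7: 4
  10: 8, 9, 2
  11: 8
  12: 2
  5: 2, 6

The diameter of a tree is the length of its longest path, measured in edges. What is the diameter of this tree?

Starting from 13, a farthest node is 7 at distance 7.
One longest path: 13-14-9-10-2-1-4-7.
So the diameter is 7.

7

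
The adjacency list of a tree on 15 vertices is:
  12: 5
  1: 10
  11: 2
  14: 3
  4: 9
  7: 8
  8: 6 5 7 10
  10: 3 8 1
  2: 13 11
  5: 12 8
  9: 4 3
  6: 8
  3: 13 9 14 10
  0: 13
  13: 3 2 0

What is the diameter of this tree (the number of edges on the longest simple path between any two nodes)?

7

Starting from 12, a farthest node is 11 at distance 7.
One longest path: 12 – 5 – 8 – 10 – 3 – 13 – 2 – 11.
So the diameter is 7.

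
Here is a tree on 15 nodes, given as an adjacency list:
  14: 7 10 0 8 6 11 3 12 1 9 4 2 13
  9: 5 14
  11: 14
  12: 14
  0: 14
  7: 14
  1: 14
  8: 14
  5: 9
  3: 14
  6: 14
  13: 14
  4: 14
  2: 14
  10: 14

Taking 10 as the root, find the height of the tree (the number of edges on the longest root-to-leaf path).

3

5 sits deepest: 10-14-9-5 — 3 edges from the root.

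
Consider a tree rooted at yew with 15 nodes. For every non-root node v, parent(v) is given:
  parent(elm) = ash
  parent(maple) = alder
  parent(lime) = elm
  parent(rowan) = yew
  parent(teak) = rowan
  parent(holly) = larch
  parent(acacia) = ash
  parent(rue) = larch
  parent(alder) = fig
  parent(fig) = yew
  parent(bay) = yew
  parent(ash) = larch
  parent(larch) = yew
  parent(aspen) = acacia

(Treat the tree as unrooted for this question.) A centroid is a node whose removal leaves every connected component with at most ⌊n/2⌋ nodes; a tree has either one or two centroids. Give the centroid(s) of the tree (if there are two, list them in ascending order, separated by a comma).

If larch is removed the pieces have sizes 7, 5, 1, 1, all ≤ ⌊15/2⌋ = 7.
Every other node leaves some component of size > 7, so the centroid is unique.

larch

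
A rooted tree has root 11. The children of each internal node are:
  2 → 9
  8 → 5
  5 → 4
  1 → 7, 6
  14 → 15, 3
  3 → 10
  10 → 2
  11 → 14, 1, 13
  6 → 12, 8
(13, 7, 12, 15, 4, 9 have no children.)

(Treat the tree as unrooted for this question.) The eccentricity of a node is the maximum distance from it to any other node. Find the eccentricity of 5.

9

Distances from 5 peak at 9, attained at 9.
5–8–6–1–11–14–3–10–2–9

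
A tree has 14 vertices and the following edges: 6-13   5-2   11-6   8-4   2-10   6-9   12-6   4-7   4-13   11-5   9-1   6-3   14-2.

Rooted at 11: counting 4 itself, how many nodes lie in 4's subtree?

3

Descendants of 4 (including itself): 4, 7, 8. That's 3.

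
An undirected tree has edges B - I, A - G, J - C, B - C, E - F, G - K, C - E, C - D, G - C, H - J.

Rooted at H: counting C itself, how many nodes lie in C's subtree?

The subtree rooted at C contains: C, G, B, E, D, A, K, I, F — 9 nodes.

9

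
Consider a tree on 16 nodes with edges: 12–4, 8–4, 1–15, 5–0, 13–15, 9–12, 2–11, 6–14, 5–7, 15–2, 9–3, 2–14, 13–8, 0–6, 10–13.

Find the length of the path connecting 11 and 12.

11–2–15–13–8–4–12: 6 edges.

6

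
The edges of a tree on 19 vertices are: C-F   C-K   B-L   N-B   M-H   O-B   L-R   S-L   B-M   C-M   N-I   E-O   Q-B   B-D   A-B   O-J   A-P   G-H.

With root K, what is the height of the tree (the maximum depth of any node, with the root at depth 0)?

5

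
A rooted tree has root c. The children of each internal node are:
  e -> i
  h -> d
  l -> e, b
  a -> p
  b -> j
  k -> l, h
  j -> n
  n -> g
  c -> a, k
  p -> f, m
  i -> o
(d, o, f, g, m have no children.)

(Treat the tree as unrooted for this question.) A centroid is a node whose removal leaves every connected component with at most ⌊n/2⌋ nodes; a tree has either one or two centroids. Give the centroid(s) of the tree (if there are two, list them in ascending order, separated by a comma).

Removing l splits the tree into components of sizes 8, 4, 3; the largest is 8 ≤ ⌊16/2⌋ = 8.
k is adjacent to l and is also a centroid (the largest component after removing it is likewise 8).

k, l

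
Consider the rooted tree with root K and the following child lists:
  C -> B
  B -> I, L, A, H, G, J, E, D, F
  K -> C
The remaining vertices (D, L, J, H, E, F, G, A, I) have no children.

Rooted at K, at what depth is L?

Path from K to L: K – C – B – L, which has 3 edges.

3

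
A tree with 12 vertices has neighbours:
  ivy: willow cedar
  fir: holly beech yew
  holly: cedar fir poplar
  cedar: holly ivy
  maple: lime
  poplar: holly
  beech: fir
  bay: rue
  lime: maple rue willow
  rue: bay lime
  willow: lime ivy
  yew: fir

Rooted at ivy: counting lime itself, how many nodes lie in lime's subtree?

4

The subtree rooted at lime contains: lime, rue, maple, bay — 4 nodes.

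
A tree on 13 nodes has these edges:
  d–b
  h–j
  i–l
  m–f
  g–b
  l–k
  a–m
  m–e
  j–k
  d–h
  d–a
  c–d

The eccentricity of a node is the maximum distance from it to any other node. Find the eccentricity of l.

A farthest node from l is f (e also at distance 7).
The path l–k–j–h–d–a–m–f has 7 edges.

7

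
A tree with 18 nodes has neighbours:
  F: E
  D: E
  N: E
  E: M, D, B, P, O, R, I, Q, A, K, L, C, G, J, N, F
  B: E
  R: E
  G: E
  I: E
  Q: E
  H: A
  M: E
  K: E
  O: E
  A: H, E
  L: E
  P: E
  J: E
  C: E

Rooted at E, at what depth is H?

E – A – H — 2 edges.

2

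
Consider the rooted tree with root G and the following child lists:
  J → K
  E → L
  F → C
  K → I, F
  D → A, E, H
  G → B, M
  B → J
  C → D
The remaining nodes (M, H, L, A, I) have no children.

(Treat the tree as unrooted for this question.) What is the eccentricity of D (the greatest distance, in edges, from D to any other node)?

Distances from D peak at 7, attained at M.
D–C–F–K–J–B–G–M

7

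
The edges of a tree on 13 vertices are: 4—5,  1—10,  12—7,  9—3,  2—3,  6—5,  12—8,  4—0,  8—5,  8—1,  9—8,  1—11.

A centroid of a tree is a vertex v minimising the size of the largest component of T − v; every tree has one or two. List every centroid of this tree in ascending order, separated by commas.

8

Removing 8 splits the tree into components of sizes 4, 3, 3, 2; the largest is 4 ≤ ⌊13/2⌋ = 6.
Every other node leaves some component of size > 6, so the centroid is unique.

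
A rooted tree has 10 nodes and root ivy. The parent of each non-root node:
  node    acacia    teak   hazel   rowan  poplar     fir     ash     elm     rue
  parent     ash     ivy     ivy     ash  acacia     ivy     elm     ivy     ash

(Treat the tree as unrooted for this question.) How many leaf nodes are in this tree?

6

The leaves are fir, hazel, poplar, rowan, rue, teak.
That is 6 leaves.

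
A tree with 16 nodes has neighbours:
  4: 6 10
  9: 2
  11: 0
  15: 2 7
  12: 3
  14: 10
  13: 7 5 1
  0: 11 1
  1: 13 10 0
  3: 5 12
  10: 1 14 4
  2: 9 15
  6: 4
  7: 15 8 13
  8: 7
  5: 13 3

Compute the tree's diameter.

Starting from 6, a farthest node is 9 at distance 8.
One longest path: 6-4-10-1-13-7-15-2-9.
So the diameter is 8.

8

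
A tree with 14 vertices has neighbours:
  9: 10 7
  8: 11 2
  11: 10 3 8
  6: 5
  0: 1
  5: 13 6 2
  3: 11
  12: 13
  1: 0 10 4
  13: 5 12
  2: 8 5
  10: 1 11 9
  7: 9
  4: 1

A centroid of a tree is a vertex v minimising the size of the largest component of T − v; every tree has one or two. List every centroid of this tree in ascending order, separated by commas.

Delete 11: the remaining components have sizes 6, 6, 1. Max 6 ≤ 7, so 11 is a centroid.
Every other node leaves some component of size > 7, so the centroid is unique.

11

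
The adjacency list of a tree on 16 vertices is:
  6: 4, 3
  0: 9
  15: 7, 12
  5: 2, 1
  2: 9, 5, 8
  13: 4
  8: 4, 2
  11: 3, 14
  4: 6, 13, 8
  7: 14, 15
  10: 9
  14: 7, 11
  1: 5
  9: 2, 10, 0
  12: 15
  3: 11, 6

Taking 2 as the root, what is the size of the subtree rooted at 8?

The subtree rooted at 8 contains: 8, 4, 13, 6, 3, 11, 14, 7, 15, 12 — 10 nodes.

10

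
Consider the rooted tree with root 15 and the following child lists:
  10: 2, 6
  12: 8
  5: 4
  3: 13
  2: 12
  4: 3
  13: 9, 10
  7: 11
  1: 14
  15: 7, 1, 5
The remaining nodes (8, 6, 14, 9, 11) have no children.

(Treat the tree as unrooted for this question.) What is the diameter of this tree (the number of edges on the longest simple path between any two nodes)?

10

Starting from 14, a farthest node is 8 at distance 10.
One longest path: 14 – 1 – 15 – 5 – 4 – 3 – 13 – 10 – 2 – 12 – 8.
So the diameter is 10.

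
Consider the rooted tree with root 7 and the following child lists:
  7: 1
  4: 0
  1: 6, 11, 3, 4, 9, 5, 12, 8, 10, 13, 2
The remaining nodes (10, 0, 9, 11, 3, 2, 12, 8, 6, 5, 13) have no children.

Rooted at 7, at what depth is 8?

2

Climbing from 8 to the root: 8–1–7. That's 2 steps.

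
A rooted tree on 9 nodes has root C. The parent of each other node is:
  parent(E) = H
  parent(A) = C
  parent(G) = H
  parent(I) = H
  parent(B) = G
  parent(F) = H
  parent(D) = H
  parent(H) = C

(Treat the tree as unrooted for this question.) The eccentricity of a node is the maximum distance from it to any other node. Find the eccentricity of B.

The node farthest from B is A, via B–G–H–C–A — 4 edges.

4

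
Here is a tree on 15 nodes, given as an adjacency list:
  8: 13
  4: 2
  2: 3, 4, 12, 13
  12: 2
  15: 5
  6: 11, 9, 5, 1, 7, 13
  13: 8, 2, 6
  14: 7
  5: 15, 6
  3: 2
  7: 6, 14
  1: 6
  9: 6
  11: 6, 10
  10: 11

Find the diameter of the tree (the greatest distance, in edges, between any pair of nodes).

BFS from 10 reaches 12 last, at distance 5; BFS from 12 confirms no node is farther.
Path: 10–11–6–13–2–12.

5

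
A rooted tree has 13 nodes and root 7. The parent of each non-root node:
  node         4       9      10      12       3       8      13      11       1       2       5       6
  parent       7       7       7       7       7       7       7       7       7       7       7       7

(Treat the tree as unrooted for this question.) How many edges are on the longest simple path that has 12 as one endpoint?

A farthest node from 12 is 8 (5, 11, 9, 13, 4, 6, 1, 2, 3, 10 also at distance 2).
The path 12-7-8 has 2 edges.

2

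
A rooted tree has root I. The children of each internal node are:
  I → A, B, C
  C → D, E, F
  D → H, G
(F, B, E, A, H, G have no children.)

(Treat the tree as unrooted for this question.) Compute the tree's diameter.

BFS from H reaches A last, at distance 4; BFS from A confirms no node is farther.
Path: H - D - C - I - A.

4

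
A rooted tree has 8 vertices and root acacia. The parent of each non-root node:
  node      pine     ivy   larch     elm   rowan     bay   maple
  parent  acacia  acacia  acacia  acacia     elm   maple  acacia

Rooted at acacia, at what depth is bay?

Path from acacia to bay: acacia – maple – bay, which has 2 edges.

2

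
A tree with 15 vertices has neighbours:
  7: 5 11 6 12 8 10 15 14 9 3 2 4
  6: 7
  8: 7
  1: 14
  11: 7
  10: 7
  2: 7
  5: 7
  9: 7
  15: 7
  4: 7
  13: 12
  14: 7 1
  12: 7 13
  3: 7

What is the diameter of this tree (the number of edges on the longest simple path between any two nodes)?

4

Starting from 1, a farthest node is 13 at distance 4.
One longest path: 1-14-7-12-13.
So the diameter is 4.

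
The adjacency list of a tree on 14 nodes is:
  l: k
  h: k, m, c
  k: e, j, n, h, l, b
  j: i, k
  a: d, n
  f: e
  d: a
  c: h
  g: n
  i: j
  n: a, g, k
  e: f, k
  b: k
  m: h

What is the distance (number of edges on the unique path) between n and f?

Walking from n: n–k–e–f. Length 3.

3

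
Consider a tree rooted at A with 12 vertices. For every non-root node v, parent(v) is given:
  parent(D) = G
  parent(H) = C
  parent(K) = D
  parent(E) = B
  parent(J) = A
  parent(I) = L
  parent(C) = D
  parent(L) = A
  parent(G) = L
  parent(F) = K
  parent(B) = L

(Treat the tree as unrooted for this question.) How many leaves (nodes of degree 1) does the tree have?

5

Exactly 5 nodes have a single neighbour: E, F, H, I, J.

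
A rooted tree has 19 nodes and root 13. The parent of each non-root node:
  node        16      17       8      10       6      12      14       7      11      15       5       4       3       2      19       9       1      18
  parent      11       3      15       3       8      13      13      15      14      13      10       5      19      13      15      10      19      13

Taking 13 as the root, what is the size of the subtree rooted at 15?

15's subtree: {15, 8, 19, 7, 6, 1, 3, 10, 17, 9, 5, 4}, size 12.

12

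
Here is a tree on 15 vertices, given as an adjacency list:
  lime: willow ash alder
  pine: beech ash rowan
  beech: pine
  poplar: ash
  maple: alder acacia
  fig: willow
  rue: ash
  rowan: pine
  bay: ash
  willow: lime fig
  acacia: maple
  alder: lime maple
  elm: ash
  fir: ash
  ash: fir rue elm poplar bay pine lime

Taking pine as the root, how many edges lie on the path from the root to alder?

3

Path from pine to alder: pine – ash – lime – alder, which has 3 edges.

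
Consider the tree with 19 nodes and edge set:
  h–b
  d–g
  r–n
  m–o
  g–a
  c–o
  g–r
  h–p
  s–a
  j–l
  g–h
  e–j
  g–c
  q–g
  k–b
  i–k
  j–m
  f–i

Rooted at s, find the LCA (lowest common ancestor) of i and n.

g

Ancestors of i (toward the root): i, k, b, h, g, a, s.
Ancestors of n: n, r, g, a, s.
The deepest node appearing in both lists is g.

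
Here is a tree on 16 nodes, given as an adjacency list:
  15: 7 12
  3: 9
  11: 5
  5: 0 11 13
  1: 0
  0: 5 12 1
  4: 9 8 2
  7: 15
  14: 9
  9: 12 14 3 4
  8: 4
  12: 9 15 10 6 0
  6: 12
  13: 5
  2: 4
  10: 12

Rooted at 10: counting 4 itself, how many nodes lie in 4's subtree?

Descendants of 4 (including itself): 4, 8, 2. That's 3.

3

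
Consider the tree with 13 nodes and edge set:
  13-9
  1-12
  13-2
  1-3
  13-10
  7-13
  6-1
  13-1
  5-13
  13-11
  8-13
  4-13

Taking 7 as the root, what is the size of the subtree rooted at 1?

4

Descendants of 1 (including itself): 1, 3, 12, 6. That's 4.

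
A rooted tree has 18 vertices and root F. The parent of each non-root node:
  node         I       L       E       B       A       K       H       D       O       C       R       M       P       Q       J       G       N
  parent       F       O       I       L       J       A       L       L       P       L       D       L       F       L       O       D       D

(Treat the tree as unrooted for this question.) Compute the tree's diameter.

A longest path is E – I – F – P – O – L – D – G, with 7 edges.

7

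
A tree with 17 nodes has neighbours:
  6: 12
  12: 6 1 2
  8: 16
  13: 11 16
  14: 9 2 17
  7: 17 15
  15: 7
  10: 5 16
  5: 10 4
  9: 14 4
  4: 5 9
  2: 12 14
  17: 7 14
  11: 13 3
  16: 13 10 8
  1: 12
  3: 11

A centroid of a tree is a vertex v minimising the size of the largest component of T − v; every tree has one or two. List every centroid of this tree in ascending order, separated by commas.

9

Delete 9: the remaining components have sizes 8, 8. Max 8 ≤ 8, so 9 is a centroid.
No neighbour of 9 does as well, so 9 is the unique centroid.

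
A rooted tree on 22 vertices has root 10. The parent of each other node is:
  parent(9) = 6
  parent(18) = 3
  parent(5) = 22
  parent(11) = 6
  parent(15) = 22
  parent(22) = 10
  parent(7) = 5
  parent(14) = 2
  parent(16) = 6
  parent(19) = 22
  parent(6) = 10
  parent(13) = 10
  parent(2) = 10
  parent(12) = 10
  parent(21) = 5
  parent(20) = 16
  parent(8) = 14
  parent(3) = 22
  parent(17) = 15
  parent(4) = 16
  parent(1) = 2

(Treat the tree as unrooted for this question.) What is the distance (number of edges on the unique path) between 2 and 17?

The path is 2 – 10 – 22 – 15 – 17, which has 4 edges.

4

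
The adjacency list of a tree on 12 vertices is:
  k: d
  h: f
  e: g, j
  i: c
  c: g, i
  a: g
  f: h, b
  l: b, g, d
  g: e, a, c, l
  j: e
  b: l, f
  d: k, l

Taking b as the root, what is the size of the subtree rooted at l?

9

l's subtree: {l, d, g, k, c, e, a, i, j}, size 9.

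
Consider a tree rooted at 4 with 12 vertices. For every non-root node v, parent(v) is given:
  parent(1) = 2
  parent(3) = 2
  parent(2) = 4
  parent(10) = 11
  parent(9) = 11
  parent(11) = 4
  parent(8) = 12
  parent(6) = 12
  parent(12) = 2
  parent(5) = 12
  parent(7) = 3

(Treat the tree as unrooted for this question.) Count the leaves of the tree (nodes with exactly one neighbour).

Exactly 7 nodes have a single neighbour: 1, 5, 6, 7, 8, 9, 10.

7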